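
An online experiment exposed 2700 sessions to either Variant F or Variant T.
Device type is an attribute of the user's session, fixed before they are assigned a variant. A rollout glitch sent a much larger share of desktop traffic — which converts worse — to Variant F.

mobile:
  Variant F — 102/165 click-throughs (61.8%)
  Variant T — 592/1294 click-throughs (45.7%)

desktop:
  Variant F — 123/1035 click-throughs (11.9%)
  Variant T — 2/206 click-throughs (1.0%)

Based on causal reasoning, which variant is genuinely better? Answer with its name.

The stratified and pooled comparisons disagree (Variant F wins within each device type; Variant T wins overall), so the answer turns on the causal role of device type.
Device type is set before the variant has any effect — it is not caused by the variant — and it independently drives the outcome. That makes it a confounder, so the causal comparison is within device type levels.
Within each level — mobile: 61.8% vs 45.7%; desktop: 11.9% vs 1.0% — Variant F is higher every time.

Variant F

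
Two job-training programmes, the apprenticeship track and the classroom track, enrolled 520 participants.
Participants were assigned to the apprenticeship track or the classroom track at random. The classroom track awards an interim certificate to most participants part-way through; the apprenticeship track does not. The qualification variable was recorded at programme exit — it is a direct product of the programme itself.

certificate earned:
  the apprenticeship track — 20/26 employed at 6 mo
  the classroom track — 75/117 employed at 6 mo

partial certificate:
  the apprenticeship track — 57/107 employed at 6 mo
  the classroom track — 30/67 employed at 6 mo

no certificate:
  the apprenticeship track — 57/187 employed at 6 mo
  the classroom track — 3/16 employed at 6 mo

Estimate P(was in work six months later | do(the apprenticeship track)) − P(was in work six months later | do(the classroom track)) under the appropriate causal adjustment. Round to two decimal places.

Within every qualification attained during the programme level the apprenticeship track has the higher rate, yet pooled the classroom track does — Simpson's reversal.
The distribution of qualification attained during the programme is itself part of what the programme does — it is an intermediate outcome. Holding it fixed would remove that part of the effect; the total effect is the pooled difference.
The causal difference is the pooled difference: 0.419 − 0.540 = -0.121.

-0.12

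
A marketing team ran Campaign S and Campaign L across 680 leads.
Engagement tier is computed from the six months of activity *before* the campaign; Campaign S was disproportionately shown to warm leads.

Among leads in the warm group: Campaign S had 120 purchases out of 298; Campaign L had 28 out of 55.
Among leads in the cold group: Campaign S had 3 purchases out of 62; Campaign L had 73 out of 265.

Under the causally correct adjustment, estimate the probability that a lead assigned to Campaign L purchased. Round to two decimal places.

0.40

Here engagement tier is a common cause — it drives both which campaign a case falls under and the outcome. The crude comparison mixes populations; the stratum-specific rates are the causally relevant ones.
Standardising Campaign L to the population engagement tier mix: 0.519·28/55 + 0.481·73/265 = 0.397.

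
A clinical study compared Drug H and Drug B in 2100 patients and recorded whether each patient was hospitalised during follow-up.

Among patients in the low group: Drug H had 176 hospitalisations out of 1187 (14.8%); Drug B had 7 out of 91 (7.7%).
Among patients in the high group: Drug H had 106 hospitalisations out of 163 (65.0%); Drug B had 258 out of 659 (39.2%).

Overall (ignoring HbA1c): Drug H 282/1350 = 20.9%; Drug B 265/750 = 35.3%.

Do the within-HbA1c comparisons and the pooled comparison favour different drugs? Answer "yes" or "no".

Within each HbA1c level (low 14.8% vs 7.7%; high 65.0% vs 39.2%), Drug B has the lower rate every time. Pooled: 20.9% vs 35.3% — Drug H has the lower rate overall. The two comparisons disagree.

yes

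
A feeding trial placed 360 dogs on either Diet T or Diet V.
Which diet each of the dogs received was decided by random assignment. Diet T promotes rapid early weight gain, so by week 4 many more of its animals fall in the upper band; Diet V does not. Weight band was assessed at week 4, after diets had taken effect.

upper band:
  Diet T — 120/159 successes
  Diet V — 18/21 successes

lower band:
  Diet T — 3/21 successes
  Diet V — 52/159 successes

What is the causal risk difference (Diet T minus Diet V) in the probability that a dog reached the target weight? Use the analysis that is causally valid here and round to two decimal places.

Week-4 weight band lies on the pathway diet → week-4 weight band → outcome, so adjusting for it blocks the indirect effect. For the total causal effect of diet, use the unadjusted pooled rates.
The causal difference is the pooled difference: 0.683 − 0.389 = +0.294.

+0.29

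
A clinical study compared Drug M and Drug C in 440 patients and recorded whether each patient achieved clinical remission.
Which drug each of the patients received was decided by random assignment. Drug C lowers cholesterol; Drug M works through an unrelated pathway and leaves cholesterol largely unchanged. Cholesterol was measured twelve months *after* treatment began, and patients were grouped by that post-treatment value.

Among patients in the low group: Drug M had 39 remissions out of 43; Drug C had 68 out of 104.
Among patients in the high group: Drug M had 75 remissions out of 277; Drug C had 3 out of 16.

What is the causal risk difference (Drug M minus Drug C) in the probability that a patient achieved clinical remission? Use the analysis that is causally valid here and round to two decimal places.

-0.24

The cholesterol-specific comparison favours Drug M throughout, but the pooled figures favour Drug C. The question is whether to condition on cholesterol.
Stratifying would compare drugs among patients the drugs themselves sorted into cholesterol groups — a form of selection on an intermediate. The unconditioned pooled rates give the total causal effect.
The causal difference is the pooled difference: 0.356 − 0.592 = -0.235.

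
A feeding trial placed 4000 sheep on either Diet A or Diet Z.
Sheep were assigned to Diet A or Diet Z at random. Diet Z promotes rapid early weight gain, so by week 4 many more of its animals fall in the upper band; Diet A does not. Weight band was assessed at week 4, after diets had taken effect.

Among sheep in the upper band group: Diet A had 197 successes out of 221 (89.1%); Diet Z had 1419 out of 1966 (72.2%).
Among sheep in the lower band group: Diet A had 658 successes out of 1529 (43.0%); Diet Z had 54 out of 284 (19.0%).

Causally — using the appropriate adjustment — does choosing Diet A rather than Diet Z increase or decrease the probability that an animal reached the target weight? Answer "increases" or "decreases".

decreases

The week-4 weight band-specific comparison favours Diet A throughout, but the pooled figures favour Diet Z. The question is whether to condition on week-4 weight band.
Week-4 weight band lies on the pathway diet → week-4 weight band → outcome, so adjusting for it blocks the indirect effect. For the total causal effect of diet, use the unadjusted pooled rates.
Pooled: Diet A 48.9% vs Diet Z 65.5%; Diet Z is higher overall.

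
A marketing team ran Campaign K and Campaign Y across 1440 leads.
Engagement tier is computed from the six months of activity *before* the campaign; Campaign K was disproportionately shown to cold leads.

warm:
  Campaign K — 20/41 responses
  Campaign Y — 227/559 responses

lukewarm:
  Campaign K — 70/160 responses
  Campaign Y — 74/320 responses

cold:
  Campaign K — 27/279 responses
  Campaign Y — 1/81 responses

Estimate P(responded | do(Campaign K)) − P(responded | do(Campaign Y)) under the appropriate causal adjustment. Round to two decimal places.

The imbalance in engagement tier arose from how leads were allocated, not from anything the campaign did; and engagement tier independently affects the outcome. The pooled gap is confounded — condition on engagement tier.
Adjusting over the population distribution of engagement tier: 0.417·(0.488−0.406) + 0.333·(0.438−0.231) + 0.250·(0.097−0.012) = +0.124.

+0.12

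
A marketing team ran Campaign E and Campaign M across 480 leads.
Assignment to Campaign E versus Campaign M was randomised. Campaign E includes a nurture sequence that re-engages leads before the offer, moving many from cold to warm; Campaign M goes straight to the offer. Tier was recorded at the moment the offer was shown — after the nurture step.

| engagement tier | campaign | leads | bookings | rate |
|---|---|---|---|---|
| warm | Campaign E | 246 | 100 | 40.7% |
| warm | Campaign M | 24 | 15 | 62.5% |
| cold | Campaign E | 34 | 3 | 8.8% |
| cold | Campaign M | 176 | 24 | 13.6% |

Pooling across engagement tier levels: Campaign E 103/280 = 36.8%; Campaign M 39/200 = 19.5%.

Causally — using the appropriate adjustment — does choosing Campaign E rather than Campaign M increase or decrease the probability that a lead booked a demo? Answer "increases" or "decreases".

increases

Campaign M is higher inside every engagement tier stratum but Campaign E is higher in aggregate. Whether to stratify depends on how engagement tier relates to the campaign.
Because the campaign influences engagement tier, engagement tier is a post-treatment mediator, not a confounder. Stratifying on it would bias the estimate; the causal effect is the crude pooled difference.
Pooled: Campaign E 36.8% vs Campaign M 19.5%; Campaign E is higher overall.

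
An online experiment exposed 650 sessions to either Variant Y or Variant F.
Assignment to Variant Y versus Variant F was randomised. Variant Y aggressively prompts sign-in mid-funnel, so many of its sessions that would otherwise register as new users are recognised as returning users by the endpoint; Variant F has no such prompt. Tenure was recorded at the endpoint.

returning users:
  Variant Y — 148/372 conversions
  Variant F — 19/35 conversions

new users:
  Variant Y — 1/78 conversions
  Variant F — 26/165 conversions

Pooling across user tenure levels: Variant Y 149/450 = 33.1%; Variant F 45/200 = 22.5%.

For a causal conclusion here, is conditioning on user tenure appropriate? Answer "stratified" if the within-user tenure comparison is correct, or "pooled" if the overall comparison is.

Within every user tenure level Variant F has the higher rate, yet pooled Variant Y does — Simpson's reversal.
User tenure here is a post-treatment variable shaped by the variant; conditioning on it would introduce bias rather than remove it. The overall comparison is the causal one.
Pooled: Variant Y 33.1% vs Variant F 22.5%; Variant Y is higher overall.

pooled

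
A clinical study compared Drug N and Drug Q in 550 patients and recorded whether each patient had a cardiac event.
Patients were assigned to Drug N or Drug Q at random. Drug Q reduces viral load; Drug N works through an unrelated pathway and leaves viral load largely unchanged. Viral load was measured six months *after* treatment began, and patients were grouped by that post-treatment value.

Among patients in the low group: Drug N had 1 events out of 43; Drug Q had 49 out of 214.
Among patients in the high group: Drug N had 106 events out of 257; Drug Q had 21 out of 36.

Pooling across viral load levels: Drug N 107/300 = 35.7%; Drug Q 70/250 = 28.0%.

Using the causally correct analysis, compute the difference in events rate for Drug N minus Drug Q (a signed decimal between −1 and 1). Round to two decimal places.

+0.08

The viral load-specific comparison favours Drug N throughout, but the pooled figures favour Drug Q. The question is whether to condition on viral load.
Viral load lies on the pathway drug → viral load → outcome, so adjusting for it blocks the indirect effect. For the total causal effect of drug, use the unadjusted pooled rates.
The causal difference is the pooled difference: 0.357 − 0.280 = +0.077.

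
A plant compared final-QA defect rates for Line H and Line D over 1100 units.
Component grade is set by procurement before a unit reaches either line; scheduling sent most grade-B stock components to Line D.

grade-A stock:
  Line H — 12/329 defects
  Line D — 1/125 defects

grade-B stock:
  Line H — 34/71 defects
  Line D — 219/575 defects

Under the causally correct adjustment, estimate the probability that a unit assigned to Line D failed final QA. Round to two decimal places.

Component grade is set before the line has any effect — it is not caused by the line — and it independently drives the outcome. That makes it a confounder, so the causal comparison is within component grade levels.
Standardising Line D to the population component grade mix: 0.413·1/125 + 0.587·219/575 = 0.227.

0.23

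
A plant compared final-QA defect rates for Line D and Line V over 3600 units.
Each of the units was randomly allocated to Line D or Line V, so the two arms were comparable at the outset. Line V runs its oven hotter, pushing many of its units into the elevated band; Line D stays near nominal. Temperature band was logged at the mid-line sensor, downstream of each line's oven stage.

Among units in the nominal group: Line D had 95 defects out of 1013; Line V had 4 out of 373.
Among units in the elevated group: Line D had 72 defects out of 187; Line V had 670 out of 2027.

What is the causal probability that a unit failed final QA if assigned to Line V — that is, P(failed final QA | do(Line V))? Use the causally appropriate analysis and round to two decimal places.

Line V is lower inside every in-process temperature band stratum but Line D is lower in aggregate. Whether to stratify depends on how in-process temperature band relates to the line.
Stratifying would compare lines among units the lines themselves sorted into in-process temperature band groups — a form of selection on an intermediate. The unconditioned pooled rates give the total causal effect.
So P(outcome | do(Line V)) is just the pooled rate for Line V: 674/2400 = 0.281.

0.28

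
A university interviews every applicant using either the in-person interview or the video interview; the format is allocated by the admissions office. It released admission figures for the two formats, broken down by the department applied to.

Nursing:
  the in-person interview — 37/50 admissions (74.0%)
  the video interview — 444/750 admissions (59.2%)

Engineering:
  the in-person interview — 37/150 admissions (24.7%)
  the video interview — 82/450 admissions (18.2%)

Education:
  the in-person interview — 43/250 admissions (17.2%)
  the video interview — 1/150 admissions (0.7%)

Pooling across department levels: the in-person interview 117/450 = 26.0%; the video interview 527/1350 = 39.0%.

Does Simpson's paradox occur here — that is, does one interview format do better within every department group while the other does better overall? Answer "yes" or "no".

Within each department level (Nursing 74.0% vs 59.2%; Engineering 24.7% vs 18.2%; Education 17.2% vs 0.7%), the in-person interview has the higher rate every time. Pooled: 26.0% vs 39.0% — the video interview has the higher rate overall. The two comparisons disagree.

yes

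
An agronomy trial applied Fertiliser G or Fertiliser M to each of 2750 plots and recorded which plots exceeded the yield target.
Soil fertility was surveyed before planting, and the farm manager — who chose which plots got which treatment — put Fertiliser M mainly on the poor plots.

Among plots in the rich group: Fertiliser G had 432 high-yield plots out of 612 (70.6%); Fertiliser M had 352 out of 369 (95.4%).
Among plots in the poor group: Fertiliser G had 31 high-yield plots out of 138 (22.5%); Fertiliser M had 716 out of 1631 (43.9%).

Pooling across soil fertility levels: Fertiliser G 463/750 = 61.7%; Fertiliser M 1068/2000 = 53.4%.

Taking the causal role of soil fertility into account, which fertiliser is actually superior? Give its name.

Soil fertility differs across fertilisers for reasons unrelated to any effect of the fertiliser itself, and it separately predicts the outcome — a classic confounder. We must compare within soil fertility levels.
Within each level — rich: 70.6% vs 95.4%; poor: 22.5% vs 43.9% — Fertiliser M is higher every time.

Fertiliser M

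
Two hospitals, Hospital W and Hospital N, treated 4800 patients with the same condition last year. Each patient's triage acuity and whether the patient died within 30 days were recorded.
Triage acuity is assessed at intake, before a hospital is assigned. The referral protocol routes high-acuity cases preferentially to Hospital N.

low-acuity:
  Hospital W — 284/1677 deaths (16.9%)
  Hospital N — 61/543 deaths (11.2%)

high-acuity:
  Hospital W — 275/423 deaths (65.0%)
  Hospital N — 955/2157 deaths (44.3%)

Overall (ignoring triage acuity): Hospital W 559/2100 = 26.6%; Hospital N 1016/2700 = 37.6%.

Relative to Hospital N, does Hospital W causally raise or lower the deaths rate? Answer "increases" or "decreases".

Within every triage acuity level Hospital N has the lower rate, yet pooled Hospital W does — Simpson's reversal.
Here triage acuity is a common cause — it drives both which hospital a case falls under and the outcome. The crude comparison mixes populations; the stratum-specific rates are the causally relevant ones.
Within each level — low-acuity: 16.9% vs 11.2%; high-acuity: 65.0% vs 44.3% — Hospital N is lower every time.

increases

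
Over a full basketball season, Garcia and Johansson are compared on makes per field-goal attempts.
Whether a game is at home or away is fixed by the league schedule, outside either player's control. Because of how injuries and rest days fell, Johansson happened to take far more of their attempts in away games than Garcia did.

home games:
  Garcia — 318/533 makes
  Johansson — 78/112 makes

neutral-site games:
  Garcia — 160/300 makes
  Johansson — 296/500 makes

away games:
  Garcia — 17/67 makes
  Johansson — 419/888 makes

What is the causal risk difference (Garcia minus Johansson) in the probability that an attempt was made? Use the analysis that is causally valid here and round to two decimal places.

Game venue satisfies the back-door criterion: it is not a descendant of the player, and it blocks the spurious path from player to outcome. Adjusting for it (i.e., using the within-game venue rates) gives the causal effect.
Adjusting over the population distribution of game venue: 0.269·(0.597−0.696) + 0.333·(0.533−0.592) + 0.398·(0.254−0.472) = -0.133.

-0.13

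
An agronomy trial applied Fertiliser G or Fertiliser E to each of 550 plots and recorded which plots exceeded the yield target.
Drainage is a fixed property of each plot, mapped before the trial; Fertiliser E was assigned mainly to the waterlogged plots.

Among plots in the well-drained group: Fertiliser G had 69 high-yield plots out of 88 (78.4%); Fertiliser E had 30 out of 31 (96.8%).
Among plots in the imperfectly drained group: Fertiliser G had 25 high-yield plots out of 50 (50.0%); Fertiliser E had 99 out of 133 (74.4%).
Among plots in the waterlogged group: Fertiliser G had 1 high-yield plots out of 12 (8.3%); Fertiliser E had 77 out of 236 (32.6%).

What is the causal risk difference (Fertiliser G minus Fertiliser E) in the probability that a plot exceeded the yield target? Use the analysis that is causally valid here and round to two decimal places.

-0.23

Fertiliser E is higher inside every field drainage stratum but Fertiliser G is higher in aggregate. Whether to stratify depends on how field drainage relates to the fertiliser.
Here field drainage is a common cause — it drives both which fertiliser a case falls under and the outcome. The crude comparison mixes populations; the stratum-specific rates are the causally relevant ones.
Adjusting over the population distribution of field drainage: 0.216·(0.784−0.968) + 0.333·(0.500−0.744) + 0.451·(0.083−0.326) = -0.231.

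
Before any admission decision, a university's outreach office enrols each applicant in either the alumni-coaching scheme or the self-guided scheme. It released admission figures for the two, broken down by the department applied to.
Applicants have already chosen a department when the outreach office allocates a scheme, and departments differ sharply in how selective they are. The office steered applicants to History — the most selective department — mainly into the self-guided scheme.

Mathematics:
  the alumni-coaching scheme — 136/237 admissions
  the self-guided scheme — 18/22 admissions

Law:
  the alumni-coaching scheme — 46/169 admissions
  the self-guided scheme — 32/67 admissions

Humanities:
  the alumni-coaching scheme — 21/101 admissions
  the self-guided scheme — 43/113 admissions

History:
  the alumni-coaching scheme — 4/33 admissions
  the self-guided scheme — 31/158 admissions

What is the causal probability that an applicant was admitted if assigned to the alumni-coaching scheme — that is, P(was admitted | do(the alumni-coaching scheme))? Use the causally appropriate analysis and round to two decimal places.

0.31

The department-specific comparison favours the self-guided scheme throughout, but the pooled figures favour the alumni-coaching scheme. The question is whether to condition on department.
Here department is a common cause — it drives both which outreach scheme a case falls under and the outcome. The crude comparison mixes populations; the stratum-specific rates are the causally relevant ones.
Standardising the alumni-coaching scheme to the population department mix: 0.288·136/237 + 0.262·46/169 + 0.238·21/101 + 0.212·4/33 = 0.312.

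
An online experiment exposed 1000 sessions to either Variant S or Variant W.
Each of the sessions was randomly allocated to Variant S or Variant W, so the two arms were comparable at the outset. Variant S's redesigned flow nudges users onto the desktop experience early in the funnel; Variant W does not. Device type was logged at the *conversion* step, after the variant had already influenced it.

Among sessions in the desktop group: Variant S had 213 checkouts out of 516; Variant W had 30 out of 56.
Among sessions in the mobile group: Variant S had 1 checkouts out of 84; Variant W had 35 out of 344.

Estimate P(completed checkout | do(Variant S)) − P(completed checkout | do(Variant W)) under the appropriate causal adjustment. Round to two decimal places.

+0.19

The stratified and pooled comparisons disagree (Variant W wins within each device type; Variant S wins overall), so the answer turns on the causal role of device type.
Because the variant influences device type, device type is a post-treatment mediator, not a confounder. Stratifying on it would bias the estimate; the causal effect is the crude pooled difference.
The causal difference is the pooled difference: 0.357 − 0.163 = +0.194.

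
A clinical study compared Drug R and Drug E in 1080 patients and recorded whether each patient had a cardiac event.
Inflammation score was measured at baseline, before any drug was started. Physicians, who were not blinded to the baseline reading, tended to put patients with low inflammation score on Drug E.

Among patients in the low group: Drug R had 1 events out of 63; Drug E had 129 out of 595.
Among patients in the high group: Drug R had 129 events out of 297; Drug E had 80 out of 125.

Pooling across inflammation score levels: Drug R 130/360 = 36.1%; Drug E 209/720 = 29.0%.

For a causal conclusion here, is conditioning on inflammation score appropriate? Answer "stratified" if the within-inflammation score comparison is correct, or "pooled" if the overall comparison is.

Within every inflammation score level Drug R has the lower rate, yet pooled Drug E does — Simpson's reversal.
Inflammation score satisfies the back-door criterion: it is not a descendant of the drug, and it blocks the spurious path from drug to outcome. Adjusting for it (i.e., using the within-inflammation score rates) gives the causal effect.
Within each level — low: 1.6% vs 21.7%; high: 43.4% vs 64.0% — Drug R is lower every time.

stratified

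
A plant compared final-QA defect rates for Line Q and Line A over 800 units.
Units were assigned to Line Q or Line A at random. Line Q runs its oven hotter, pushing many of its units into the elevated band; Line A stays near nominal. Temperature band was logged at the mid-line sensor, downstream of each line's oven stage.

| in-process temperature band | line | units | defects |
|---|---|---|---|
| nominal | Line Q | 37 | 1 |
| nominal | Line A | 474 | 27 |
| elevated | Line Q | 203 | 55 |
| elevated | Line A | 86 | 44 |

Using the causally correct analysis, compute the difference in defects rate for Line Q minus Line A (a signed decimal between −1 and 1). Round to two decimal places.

+0.11

In-process temperature band here is a post-treatment variable shaped by the line; conditioning on it would introduce bias rather than remove it. The overall comparison is the causal one.
The causal difference is the pooled difference: 0.233 − 0.127 = +0.107.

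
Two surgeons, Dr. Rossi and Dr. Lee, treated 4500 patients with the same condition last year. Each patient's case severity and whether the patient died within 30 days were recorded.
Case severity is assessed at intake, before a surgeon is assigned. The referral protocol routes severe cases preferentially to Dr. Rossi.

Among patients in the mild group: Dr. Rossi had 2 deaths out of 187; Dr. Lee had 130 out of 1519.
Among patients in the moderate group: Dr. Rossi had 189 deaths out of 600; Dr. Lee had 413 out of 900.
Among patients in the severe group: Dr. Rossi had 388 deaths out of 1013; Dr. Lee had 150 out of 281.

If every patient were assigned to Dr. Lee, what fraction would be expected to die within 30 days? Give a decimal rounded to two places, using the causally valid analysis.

The imbalance in case severity arose from how patients were allocated, not from anything the surgeon did; and case severity independently affects the outcome. The pooled gap is confounded — condition on case severity.
Standardising Dr. Lee to the population case severity mix: 0.379·130/1519 + 0.333·413/900 + 0.288·150/281 = 0.339.

0.34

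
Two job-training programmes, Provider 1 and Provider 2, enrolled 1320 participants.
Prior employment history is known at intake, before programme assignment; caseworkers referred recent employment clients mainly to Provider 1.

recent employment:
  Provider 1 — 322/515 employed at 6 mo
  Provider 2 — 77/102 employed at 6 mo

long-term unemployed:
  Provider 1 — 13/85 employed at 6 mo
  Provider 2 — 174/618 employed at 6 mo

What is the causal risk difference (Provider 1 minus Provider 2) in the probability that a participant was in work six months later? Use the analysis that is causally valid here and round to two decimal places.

-0.13

Prior employment history satisfies the back-door criterion: it is not a descendant of the programme, and it blocks the spurious path from programme to outcome. Adjusting for it (i.e., using the within-prior employment history rates) gives the causal effect.
Adjusting over the population distribution of prior employment history: 0.467·(0.625−0.755) + 0.533·(0.153−0.282) = -0.129.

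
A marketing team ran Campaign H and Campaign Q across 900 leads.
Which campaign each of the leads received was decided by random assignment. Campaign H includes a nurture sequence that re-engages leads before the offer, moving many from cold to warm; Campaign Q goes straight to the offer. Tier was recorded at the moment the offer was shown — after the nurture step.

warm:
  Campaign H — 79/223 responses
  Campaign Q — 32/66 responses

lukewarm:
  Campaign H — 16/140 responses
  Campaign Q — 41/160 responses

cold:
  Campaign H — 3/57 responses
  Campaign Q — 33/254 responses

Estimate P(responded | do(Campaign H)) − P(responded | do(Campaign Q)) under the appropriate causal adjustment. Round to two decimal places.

Campaign Q is higher inside every engagement tier stratum but Campaign H is higher in aggregate. Whether to stratify depends on how engagement tier relates to the campaign.
The distribution of engagement tier is itself part of what the campaign does — it is an intermediate outcome. Holding it fixed would remove that part of the effect; the total effect is the pooled difference.
The causal difference is the pooled difference: 0.233 − 0.221 = +0.013.

+0.01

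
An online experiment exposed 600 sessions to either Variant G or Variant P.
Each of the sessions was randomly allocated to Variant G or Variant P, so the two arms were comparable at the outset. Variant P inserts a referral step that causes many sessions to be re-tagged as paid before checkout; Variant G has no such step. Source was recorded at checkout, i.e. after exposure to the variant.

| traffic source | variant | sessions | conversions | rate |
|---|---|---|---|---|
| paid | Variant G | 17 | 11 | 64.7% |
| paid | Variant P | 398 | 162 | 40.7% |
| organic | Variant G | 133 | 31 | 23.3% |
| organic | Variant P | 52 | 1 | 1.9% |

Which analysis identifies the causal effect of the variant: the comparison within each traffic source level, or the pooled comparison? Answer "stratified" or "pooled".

pooled

The distribution of traffic source is itself part of what the variant does — it is an intermediate outcome. Holding it fixed would remove that part of the effect; the total effect is the pooled difference.
Pooled: Variant G 28.0% vs Variant P 36.2%; Variant P is higher overall.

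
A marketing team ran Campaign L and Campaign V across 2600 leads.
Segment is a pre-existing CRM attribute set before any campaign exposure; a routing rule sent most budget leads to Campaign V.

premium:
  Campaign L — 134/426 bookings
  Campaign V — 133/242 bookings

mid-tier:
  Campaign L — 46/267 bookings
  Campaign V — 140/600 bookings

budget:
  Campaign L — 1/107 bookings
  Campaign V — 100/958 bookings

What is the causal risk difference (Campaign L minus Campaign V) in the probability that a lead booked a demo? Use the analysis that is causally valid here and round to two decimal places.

-0.12

The stratified and pooled comparisons disagree (Campaign V wins within each customer segment; Campaign L wins overall), so the answer turns on the causal role of customer segment.
Customer segment satisfies the back-door criterion: it is not a descendant of the campaign, and it blocks the spurious path from campaign to outcome. Adjusting for it (i.e., using the within-customer segment rates) gives the causal effect.
Adjusting over the population distribution of customer segment: 0.257·(0.315−0.550) + 0.333·(0.172−0.233) + 0.410·(0.009−0.104) = -0.120.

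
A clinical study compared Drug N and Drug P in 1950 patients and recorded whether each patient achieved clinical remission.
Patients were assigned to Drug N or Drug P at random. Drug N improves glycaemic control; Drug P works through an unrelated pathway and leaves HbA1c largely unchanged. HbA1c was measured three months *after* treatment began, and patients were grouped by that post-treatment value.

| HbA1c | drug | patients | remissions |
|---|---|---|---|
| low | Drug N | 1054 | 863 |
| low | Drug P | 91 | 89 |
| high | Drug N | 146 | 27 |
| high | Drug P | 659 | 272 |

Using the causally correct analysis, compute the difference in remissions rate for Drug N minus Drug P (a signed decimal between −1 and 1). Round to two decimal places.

+0.26

Drug P is higher inside every HbA1c stratum but Drug N is higher in aggregate. Whether to stratify depends on how HbA1c relates to the drug.
The distribution of HbA1c is itself part of what the drug does — it is an intermediate outcome. Holding it fixed would remove that part of the effect; the total effect is the pooled difference.
The causal difference is the pooled difference: 0.742 − 0.481 = +0.260.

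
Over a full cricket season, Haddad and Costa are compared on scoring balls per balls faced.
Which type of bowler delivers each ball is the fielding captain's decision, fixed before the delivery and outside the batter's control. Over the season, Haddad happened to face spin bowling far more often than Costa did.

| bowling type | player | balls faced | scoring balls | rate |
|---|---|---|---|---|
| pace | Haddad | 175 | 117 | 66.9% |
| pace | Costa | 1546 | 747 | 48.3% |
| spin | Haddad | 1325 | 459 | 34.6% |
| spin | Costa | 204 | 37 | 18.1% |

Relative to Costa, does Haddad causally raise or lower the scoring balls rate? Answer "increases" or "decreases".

increases

Here bowling type is a common cause — it drives both which player a case falls under and the outcome. The crude comparison mixes populations; the stratum-specific rates are the causally relevant ones.
Within each level — pace: 66.9% vs 48.3%; spin: 34.6% vs 18.1% — Haddad is higher every time.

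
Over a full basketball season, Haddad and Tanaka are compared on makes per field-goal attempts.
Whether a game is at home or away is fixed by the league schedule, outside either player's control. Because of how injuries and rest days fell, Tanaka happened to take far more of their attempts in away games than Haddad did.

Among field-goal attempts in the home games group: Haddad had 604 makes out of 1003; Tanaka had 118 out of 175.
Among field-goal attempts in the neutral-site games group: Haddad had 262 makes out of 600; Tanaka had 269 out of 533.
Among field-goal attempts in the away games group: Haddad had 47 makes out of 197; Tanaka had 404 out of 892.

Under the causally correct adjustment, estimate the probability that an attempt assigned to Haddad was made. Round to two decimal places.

Game venue satisfies the back-door criterion: it is not a descendant of the player, and it blocks the spurious path from player to outcome. Adjusting for it (i.e., using the within-game venue rates) gives the causal effect.
Standardising Haddad to the population game venue mix: 0.346·604/1003 + 0.333·262/600 + 0.320·47/197 = 0.431.

0.43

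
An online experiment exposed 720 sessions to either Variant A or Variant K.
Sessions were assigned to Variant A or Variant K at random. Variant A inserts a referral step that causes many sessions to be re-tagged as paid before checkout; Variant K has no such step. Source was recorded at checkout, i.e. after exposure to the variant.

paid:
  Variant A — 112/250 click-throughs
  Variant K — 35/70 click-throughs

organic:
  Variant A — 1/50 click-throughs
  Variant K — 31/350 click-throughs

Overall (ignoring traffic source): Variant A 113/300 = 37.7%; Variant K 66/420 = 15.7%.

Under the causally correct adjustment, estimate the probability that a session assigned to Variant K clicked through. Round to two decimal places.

Because the variant influences traffic source, traffic source is a post-treatment mediator, not a confounder. Stratifying on it would bias the estimate; the causal effect is the crude pooled difference.
So P(outcome | do(Variant K)) is just the pooled rate for Variant K: 66/420 = 0.157.

0.16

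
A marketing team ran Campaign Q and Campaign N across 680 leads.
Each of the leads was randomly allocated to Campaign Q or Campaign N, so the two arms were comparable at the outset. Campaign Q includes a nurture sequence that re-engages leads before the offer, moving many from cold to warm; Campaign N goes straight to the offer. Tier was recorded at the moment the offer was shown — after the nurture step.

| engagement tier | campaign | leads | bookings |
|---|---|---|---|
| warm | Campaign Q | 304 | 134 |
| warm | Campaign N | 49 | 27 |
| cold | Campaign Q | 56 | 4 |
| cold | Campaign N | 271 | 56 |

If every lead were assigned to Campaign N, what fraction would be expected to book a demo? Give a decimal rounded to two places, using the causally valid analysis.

0.26

Stratifying would compare campaigns among leads the campaigns themselves sorted into engagement tier groups — a form of selection on an intermediate. The unconditioned pooled rates give the total causal effect.
So P(outcome | do(Campaign N)) is just the pooled rate for Campaign N: 83/320 = 0.259.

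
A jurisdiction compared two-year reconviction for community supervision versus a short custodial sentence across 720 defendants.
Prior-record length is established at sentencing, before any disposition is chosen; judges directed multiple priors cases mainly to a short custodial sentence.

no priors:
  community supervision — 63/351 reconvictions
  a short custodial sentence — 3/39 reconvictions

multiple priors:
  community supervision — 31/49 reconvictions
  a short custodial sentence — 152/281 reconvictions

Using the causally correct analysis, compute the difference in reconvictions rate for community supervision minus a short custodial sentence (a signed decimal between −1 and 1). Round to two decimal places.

Here prior-record length is a common cause — it drives both which disposition a case falls under and the outcome. The crude comparison mixes populations; the stratum-specific rates are the causally relevant ones.
Adjusting over the population distribution of prior-record length: 0.542·(0.179−0.077) + 0.458·(0.633−0.541) = +0.098.

+0.10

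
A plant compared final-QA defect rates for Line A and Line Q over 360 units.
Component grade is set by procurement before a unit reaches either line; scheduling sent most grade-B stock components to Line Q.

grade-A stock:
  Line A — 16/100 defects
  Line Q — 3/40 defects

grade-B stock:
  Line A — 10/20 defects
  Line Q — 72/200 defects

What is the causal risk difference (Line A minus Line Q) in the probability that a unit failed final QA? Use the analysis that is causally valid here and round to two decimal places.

+0.12

Here component grade is a common cause — it drives both which line a case falls under and the outcome. The crude comparison mixes populations; the stratum-specific rates are the causally relevant ones.
Adjusting over the population distribution of component grade: 0.389·(0.160−0.075) + 0.611·(0.500−0.360) = +0.119.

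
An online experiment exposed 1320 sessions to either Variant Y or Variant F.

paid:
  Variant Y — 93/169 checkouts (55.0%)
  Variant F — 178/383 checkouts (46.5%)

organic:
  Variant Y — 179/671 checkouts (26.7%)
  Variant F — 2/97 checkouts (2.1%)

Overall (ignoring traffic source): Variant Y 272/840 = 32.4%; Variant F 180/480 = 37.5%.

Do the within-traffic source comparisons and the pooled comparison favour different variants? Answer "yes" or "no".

yes

Within each traffic source level (paid 55.0% vs 46.5%; organic 26.7% vs 2.1%), Variant Y has the higher rate every time. Pooled: 32.4% vs 37.5% — Variant F has the higher rate overall. The two comparisons disagree.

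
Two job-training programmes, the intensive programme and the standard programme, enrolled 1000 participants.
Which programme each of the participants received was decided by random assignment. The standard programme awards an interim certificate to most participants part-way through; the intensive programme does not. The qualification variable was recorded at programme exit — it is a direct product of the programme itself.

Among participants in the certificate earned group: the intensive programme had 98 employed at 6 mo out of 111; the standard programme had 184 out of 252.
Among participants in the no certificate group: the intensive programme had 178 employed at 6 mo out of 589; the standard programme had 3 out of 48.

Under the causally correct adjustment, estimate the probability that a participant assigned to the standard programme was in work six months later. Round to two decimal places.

Stratifying would compare programmes among participants the programmes themselves sorted into qualification attained during the programme groups — a form of selection on an intermediate. The unconditioned pooled rates give the total causal effect.
So P(outcome | do(the standard programme)) is just the pooled rate for the standard programme: 187/300 = 0.623.

0.62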